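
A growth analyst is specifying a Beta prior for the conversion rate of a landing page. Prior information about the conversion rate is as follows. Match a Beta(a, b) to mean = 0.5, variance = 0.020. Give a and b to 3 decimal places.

By moment matching, a+b = μ(1−μ)/σ² − 1 = (0.5·0.5)/0.020 − 1 = 12.5000 − 1 = 11.5000.
Since a/(a+b) = μ, a = 0.5·11.5000 = 5.750 and b = 0.5·11.5000 = 5.750.

a = 5.750, b = 5.750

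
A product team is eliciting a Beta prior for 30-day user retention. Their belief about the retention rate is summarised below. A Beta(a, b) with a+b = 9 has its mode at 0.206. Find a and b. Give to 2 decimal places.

a = 2.44, b = 6.56

For a,b>1 the mode is (a−1)/(a+b−2), so a = mode·(κ−2)+1 = 0.206×7+1 = 2.44.
And b = (1−mode)·(κ−2)+1 = 0.794×7+1 = 6.56.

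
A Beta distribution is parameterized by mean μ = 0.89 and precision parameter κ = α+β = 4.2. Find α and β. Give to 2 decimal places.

α = 3.74, β = 0.46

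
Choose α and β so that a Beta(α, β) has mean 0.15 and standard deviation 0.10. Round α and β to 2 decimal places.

α = 1.76, β = 9.99

σ² = 0.10² = 0.0100.
With s = α+β, Var = μ(1−μ)/(s+1), so s+1 = (0.15×0.85)/0.0100 = 12.7500 and s = 11.7500.
α = μs = 1.76, β = (1−μ)s = 9.99.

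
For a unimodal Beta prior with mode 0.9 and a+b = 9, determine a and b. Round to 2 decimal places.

For a,b>1 the mode is (a−1)/(a+b−2), so a = mode·(κ−2)+1 = 0.9×7+1 = 7.30.
And b = (1−mode)·(κ−2)+1 = 0.1×7+1 = 1.70.

a = 7.30, b = 1.70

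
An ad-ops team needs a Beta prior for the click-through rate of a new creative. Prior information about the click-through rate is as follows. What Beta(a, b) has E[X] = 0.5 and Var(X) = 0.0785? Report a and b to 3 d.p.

a = 1.092, b = 1.092

Let s = a+b. The Beta variance is μ(1−μ)/(s+1).
So s+1 = μ(1−μ)/σ² = (0.5×0.5)/0.0785 = 0.25/0.0785 = 3.1847, giving s = 2.1847.
Then a = μs = 0.5×2.1847 = 1.092 and b = (1−μ)s = 0.5×2.1847 = 1.092.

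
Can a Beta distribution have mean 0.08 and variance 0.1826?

No

The Beta variance bound is σ² < μ(1−μ).
Here μ(1−μ) = 0.08×0.92 = 0.0736, and 0.1826 ≥ 0.0736.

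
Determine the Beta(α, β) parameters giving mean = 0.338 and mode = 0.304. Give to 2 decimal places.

Let s = α+β. Mean gives α = μs = 0.338s; mode gives (α−1)/(s−2) = 0.304.
Substituting: 0.338s − 1 = 0.304(s−2) = 0.304s − 0.608, so 0.034s = 0.392 and s = 11.5294.
Then α = 0.338×11.5294 = 3.90 and β = s−α = 7.63.

α = 3.90, β = 7.63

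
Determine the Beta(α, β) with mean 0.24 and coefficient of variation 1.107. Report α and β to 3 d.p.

α = 0.380, β = 1.204

σ = CV·μ = 1.107×0.24 = 0.26568, so σ² = 0.070586.
s+1 = μ(1−μ)/σ² = 0.1824/0.070586 = 2.5841, so s = α+β = 1.5841.
α = μs = 0.380, β = (1−μ)s = 1.204.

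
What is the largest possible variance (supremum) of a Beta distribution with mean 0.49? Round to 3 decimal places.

For fixed mean μ the Beta variance is μ(1−μ)/(α+β+1), increasing as α+β decreases.
Its least upper bound (not attained) is μ(1−μ) = 0.49·0.51 = 0.250.

0.250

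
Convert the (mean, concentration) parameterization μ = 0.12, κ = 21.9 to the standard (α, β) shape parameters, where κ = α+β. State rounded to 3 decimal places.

α = 2.628, β = 19.272

α = μκ = 0.12×21.9 = 2.628 and β = (1−μ)κ = 0.88×21.9 = 19.272.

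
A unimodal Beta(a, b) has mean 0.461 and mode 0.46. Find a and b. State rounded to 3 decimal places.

a = 36.880, b = 43.120

With s = a+b: μ = a/s and mode = (a−1)/(s−2). Eliminating a = μs,
μs − 1 = m(s−2) ⇒ s(μ−m) = 1−2m ⇒ s = 0.08/0.001 = 80.0000.
So a = μs = 36.880, b = (1−μ)s = 43.120.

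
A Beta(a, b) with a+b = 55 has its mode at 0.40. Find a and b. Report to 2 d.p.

For a,b>1 the mode is (a−1)/(a+b−2), so a = mode·(κ−2)+1 = 0.40×53+1 = 22.20.
And b = (1−mode)·(κ−2)+1 = 0.60×53+1 = 32.80.

a = 22.20, b = 32.80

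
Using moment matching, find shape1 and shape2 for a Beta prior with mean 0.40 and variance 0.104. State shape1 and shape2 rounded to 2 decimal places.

shape1 = 0.52, shape2 = 0.78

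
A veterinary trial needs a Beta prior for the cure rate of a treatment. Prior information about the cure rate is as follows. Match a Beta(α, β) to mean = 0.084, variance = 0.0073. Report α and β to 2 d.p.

Write ν = α+β; then α = μν and Var = μ(1−μ)/(ν+1).
ν = μ(1−μ)/Var − 1 = 0.076944/0.0073 − 1 = 9.5403.
α = 0.084·9.5403 = 0.80, β = 0.916·9.5403 = 8.74.

α = 0.80, β = 8.74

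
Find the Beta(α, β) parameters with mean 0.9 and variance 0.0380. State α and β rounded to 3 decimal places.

α = 1.232, β = 0.137

Let s = α+β. The Beta variance is μ(1−μ)/(s+1).
So s+1 = μ(1−μ)/σ² = (0.9×0.1)/0.0380 = 0.09/0.0380 = 2.3684, giving s = 1.3684.
Then α = μs = 0.9×1.3684 = 1.232 and β = (1−μ)s = 0.1×1.3684 = 0.137.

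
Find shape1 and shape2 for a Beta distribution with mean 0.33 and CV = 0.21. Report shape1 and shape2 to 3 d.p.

Var = (CV·μ)² = (0.21×0.33)² = 0.004802.
shape1+shape2 = μ(1−μ)/Var − 1 = 0.2211/0.004802 − 1 = 45.0386.
Thus shape1 = 0.33·45.0386 = 14.863 and shape2 = 0.67·45.0386 = 30.176.

shape1 = 14.863, shape2 = 30.176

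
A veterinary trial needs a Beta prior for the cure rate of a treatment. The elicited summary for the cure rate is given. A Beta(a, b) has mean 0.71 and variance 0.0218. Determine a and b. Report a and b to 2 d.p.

a = 6.00, b = 2.45

Let s = a+b. The Beta variance is μ(1−μ)/(s+1).
So s+1 = μ(1−μ)/σ² = (0.71×0.29)/0.0218 = 0.2059/0.0218 = 9.4450, giving s = 8.4450.
Then a = μs = 0.71×8.4450 = 6.00 and b = (1−μ)s = 0.29×8.4450 = 2.45.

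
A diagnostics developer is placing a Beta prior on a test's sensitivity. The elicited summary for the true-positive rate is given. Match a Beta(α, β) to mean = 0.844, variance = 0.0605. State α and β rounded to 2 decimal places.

Let s = α+β. The Beta variance is μ(1−μ)/(s+1).
So s+1 = μ(1−μ)/σ² = (0.844×0.156)/0.0605 = 0.131664/0.0605 = 2.1763, giving s = 1.1763.
Then α = μs = 0.844×1.1763 = 0.99 and β = (1−μ)s = 0.156×1.1763 = 0.18.

α = 0.99, β = 0.18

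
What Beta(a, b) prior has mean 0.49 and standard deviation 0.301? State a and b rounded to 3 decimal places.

a = 0.862, b = 0.897

σ² = 0.301² = 0.090601.
With s = a+b, Var = μ(1−μ)/(s+1), so s+1 = (0.49×0.51)/0.090601 = 2.7582 and s = 1.7582.
a = μs = 0.862, b = (1−μ)s = 0.897.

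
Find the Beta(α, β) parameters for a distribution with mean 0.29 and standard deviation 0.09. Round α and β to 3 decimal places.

First σ² = 0.0081. Setting α = μn, β = (1−μ)n with n = α+β,
μ(1−μ)/(n+1) = 0.0081 ⇒ n+1 = 0.2059/0.0081 = 25.4198 ⇒ n = 24.4198.
Hence α = 0.29×24.4198 = 7.082, β = 0.71×24.4198 = 17.338.

α = 7.082, β = 17.338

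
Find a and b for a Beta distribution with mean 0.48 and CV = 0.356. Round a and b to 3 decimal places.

a = 3.623, b = 3.925

Var = (CV·μ)² = (0.356×0.48)² = 0.029200.
a+b = μ(1−μ)/Var − 1 = 0.2496/0.029200 − 1 = 7.5480.
Thus a = 0.48·7.5480 = 3.623 and b = 0.52·7.5480 = 3.925.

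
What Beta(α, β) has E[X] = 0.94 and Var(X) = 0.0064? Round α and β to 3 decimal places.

α = 7.344, β = 0.469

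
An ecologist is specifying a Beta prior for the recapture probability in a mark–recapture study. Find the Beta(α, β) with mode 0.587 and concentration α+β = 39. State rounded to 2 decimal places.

α = 22.72, β = 16.28

Since the density peak of Beta(α,β) is at (α−1)/(α+β−2),
α = 1 + 0.587(39−2) = 22.72 and β = 39 − 22.72 = 16.28.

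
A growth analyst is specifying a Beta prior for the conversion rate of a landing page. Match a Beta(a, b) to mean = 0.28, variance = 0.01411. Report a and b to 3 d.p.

By moment matching, a+b = μ(1−μ)/σ² − 1 = (0.28·0.72)/0.01411 − 1 = 14.2877 − 1 = 13.2877.
Since a/(a+b) = μ, a = 0.28·13.2877 = 3.721 and b = 0.72·13.2877 = 9.567.

a = 3.721, b = 9.567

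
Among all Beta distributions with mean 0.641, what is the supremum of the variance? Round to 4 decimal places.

Var = μ(1−μ)/(α+β+1), which approaches μ(1−μ) as α+β → 0.
So the supremum is μ(1−μ) = 0.641×0.359 = 0.2301.

0.2301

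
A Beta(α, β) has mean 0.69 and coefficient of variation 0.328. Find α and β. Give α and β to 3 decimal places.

Var = (CV·μ)² = (0.328×0.69)² = 0.051221.
α+β = μ(1−μ)/Var − 1 = 0.2139/0.051221 − 1 = 3.1760.
Thus α = 0.69·3.1760 = 2.191 and β = 0.31·3.1760 = 0.985.

α = 2.191, β = 0.985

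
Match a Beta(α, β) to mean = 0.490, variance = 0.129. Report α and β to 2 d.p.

By moment matching, α+β = μ(1−μ)/σ² − 1 = (0.490·0.510)/0.129 − 1 = 1.9372 − 1 = 0.9372.
Since α/(α+β) = μ, α = 0.490·0.9372 = 0.46 and β = 0.510·0.9372 = 0.48.

α = 0.46, β = 0.48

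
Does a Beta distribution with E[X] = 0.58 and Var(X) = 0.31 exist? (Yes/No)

No

For any Beta, Var(X) < E[X]·(1−E[X]).
Here μ(1−μ) = 0.58×0.42 = 0.2436, and 0.31 ≥ 0.2436.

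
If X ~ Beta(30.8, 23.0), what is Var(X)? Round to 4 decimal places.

α+β = 53.8 and αβ = 708.40, so Var = αβ/[(α+β)²(α+β+1)] = 708.40/158615.312 = 0.0045.

0.0045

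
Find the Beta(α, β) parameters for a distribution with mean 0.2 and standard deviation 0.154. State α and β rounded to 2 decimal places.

α = 1.15, β = 4.60

Variance = 0.154² = 0.023716. The moment-matching identity α+β = μ(1−μ)/Var − 1 gives
α+β = 0.16/0.023716 − 1 = 5.7465, so α = μ·5.7465 = 1.15 and β = (1−μ)·5.7465 = 4.60.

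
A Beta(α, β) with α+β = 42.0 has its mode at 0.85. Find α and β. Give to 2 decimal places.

Mode = (α−1)/(κ−2) with κ = α+β, so α−1 = 0.85·40.0 = 34.00.
α = 35.00; β = κ − α = 7.00.

α = 35.00, β = 7.00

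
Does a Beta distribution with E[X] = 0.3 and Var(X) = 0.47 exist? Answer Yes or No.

The Beta variance bound is σ² < μ(1−μ).
Here μ(1−μ) = 0.3×0.7 = 0.21, and 0.47 ≥ 0.21.

No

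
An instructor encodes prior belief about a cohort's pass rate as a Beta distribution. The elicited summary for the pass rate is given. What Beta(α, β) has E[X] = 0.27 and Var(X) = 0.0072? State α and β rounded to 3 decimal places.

α = 7.121, β = 19.254

Let s = α+β. The Beta variance is μ(1−μ)/(s+1).
So s+1 = μ(1−μ)/σ² = (0.27×0.73)/0.0072 = 0.1971/0.0072 = 27.3750, giving s = 26.3750.
Then α = μs = 0.27×26.3750 = 7.121 and β = (1−μ)s = 0.73×26.3750 = 19.254.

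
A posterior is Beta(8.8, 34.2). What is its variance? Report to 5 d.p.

0.00370

Var = αβ/[(α+β)²(α+β+1)] = (8.8×34.2)/(43.0²×44.0) = 300.96/81356.000 = 0.00370.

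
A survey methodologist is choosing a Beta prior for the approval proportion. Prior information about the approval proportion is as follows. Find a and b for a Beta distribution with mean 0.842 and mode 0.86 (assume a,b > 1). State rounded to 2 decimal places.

a = 33.68, b = 6.32

Let s = a+b. Mean gives a = μs = 0.842s; mode gives (a−1)/(s−2) = 0.86.
Substituting: 0.842s − 1 = 0.86(s−2) = 0.86s − 1.72, so -0.018s = -0.72 and s = 40.0000.
Then a = 0.842×40.0000 = 33.68 and b = s−a = 6.32.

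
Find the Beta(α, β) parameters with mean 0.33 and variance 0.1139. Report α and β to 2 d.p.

α = 0.31, β = 0.63

By moment matching, α+β = μ(1−μ)/σ² − 1 = (0.33·0.67)/0.1139 − 1 = 1.9412 − 1 = 0.9412.
Since α/(α+β) = μ, α = 0.33·0.9412 = 0.31 and β = 0.67·0.9412 = 0.63.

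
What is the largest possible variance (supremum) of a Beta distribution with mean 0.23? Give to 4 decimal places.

For fixed mean μ the Beta variance is μ(1−μ)/(α+β+1), increasing as α+β decreases.
Its least upper bound (not attained) is μ(1−μ) = 0.23·0.77 = 0.1771.

0.1771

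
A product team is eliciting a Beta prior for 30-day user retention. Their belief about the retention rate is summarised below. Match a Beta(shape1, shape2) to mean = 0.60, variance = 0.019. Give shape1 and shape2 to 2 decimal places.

shape1 = 6.98, shape2 = 4.65

Write ν = shape1+shape2; then shape1 = μν and Var = μ(1−μ)/(ν+1).
ν = μ(1−μ)/Var − 1 = 0.2400/0.019 − 1 = 11.6316.
shape1 = 0.60·11.6316 = 6.98, shape2 = 0.40·11.6316 = 4.65.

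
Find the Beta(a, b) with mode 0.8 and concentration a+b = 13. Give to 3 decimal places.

Since the density peak of Beta(a,b) is at (a−1)/(a+b−2),
a = 1 + 0.8(13−2) = 9.800 and b = 13 − 9.800 = 3.200.

a = 9.800, b = 3.200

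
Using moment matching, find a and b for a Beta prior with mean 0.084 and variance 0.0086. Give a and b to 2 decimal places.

a = 0.67, b = 7.28

Let s = a+b. The Beta variance is μ(1−μ)/(s+1).
So s+1 = μ(1−μ)/σ² = (0.084×0.916)/0.0086 = 0.076944/0.0086 = 8.9470, giving s = 7.9470.
Then a = μs = 0.084×7.9470 = 0.67 and b = (1−μ)s = 0.916×7.9470 = 7.28.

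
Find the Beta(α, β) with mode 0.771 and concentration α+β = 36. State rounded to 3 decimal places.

α = 27.214, β = 8.786

Since the density peak of Beta(α,β) is at (α−1)/(α+β−2),
α = 1 + 0.771(36−2) = 27.214 and β = 36 − 27.214 = 8.786.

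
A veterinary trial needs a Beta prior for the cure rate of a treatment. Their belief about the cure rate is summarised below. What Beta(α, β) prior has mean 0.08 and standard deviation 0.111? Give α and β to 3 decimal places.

α = 0.398, β = 4.576

First σ² = 0.012321. Setting α = μn, β = (1−μ)n with n = α+β,
μ(1−μ)/(n+1) = 0.012321 ⇒ n+1 = 0.0736/0.012321 = 5.9735 ⇒ n = 4.9735.
Hence α = 0.08×4.9735 = 0.398, β = 0.92×4.9735 = 4.576.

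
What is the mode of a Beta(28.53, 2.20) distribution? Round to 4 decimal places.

0.9582

The density x^(α−1)(1−x)^(β−1) is maximised at (α−1)/(α+β−2) = 27.53/28.73 = 0.9582.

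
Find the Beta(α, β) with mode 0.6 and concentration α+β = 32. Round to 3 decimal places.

α = 19.000, β = 13.000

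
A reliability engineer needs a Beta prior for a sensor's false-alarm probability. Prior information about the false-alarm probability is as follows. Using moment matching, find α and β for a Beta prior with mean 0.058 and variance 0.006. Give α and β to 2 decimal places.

Write ν = α+β; then α = μν and Var = μ(1−μ)/(ν+1).
ν = μ(1−μ)/Var − 1 = 0.054636/0.006 − 1 = 8.1060.
α = 0.058·8.1060 = 0.47, β = 0.942·8.1060 = 7.64.

α = 0.47, β = 7.64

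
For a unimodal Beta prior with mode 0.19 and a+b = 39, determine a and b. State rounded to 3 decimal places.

a = 8.030, b = 30.970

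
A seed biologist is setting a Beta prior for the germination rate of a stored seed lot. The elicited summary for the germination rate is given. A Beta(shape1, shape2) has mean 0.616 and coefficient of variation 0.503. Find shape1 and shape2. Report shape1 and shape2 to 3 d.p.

shape1 = 0.902, shape2 = 0.562

σ = CV·μ = 0.503×0.616 = 0.30985, so σ² = 0.096006.
s+1 = μ(1−μ)/σ² = 0.236544/0.096006 = 2.4639, so s = shape1+shape2 = 1.4639.
shape1 = μs = 0.902, shape2 = (1−μ)s = 0.562.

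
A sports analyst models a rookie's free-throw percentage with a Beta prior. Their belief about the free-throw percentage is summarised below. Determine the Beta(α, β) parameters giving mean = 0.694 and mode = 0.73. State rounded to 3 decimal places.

α = 8.868, β = 3.910

With s = α+β: μ = α/s and mode = (α−1)/(s−2). Eliminating α = μs,
μs − 1 = m(s−2) ⇒ s(μ−m) = 1−2m ⇒ s = -0.46/-0.036 = 12.7778.
So α = μs = 8.868, β = (1−μ)s = 3.910.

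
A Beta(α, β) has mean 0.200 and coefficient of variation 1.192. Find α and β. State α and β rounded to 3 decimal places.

σ = CV·μ = 1.192×0.200 = 0.23840, so σ² = 0.056835.
s+1 = μ(1−μ)/σ² = 0.160000/0.056835 = 2.8152, so s = α+β = 1.8152.
α = μs = 0.363, β = (1−μ)s = 1.452.

α = 0.363, β = 1.452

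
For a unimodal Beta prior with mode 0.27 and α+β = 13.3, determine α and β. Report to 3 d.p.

Since the density peak of Beta(α,β) is at (α−1)/(α+β−2),
α = 1 + 0.27(13.3−2) = 4.051 and β = 13.3 − 4.051 = 9.249.

α = 4.051, β = 9.249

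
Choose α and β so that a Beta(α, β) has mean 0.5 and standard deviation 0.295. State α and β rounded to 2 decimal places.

α = 0.94, β = 0.94

σ² = 0.295² = 0.087025.
With s = α+β, Var = μ(1−μ)/(s+1), so s+1 = (0.5×0.5)/0.087025 = 2.8727 and s = 1.8727.
α = μs = 0.94, β = (1−μ)s = 0.94.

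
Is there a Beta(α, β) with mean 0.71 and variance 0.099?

Yes

The Beta variance bound is σ² < μ(1−μ).
Here μ(1−μ) = 0.71×0.29 = 0.2059, and 0.099 < 0.2059.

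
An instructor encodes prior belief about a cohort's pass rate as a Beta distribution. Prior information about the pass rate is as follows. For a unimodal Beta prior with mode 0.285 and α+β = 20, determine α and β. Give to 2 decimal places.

α = 6.13, β = 13.87

Since the density peak of Beta(α,β) is at (α−1)/(α+β−2),
α = 1 + 0.285(20−2) = 6.13 and β = 20 − 6.13 = 13.87.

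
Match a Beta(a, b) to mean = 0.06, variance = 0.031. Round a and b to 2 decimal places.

Write ν = a+b; then a = μν and Var = μ(1−μ)/(ν+1).
ν = μ(1−μ)/Var − 1 = 0.0564/0.031 − 1 = 0.8194.
a = 0.06·0.8194 = 0.05, b = 0.94·0.8194 = 0.77.

a = 0.05, b = 0.77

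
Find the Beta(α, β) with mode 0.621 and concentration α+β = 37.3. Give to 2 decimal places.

α = 22.92, β = 14.38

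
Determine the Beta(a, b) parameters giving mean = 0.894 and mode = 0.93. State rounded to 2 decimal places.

a = 21.36, b = 2.53

With s = a+b: μ = a/s and mode = (a−1)/(s−2). Eliminating a = μs,
μs − 1 = m(s−2) ⇒ s(μ−m) = 1−2m ⇒ s = -0.86/-0.036 = 23.8889.
So a = μs = 21.36, b = (1−μ)s = 2.53.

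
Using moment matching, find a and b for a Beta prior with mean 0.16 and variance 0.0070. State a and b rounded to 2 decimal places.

a = 2.91, b = 15.29

Write ν = a+b; then a = μν and Var = μ(1−μ)/(ν+1).
ν = μ(1−μ)/Var − 1 = 0.1344/0.0070 − 1 = 18.2000.
a = 0.16·18.2000 = 2.91, b = 0.84·18.2000 = 15.29.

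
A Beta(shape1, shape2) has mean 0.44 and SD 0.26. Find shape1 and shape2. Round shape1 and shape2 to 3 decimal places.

shape1 = 1.164, shape2 = 1.481

Variance = 0.26² = 0.0676. The moment-matching identity shape1+shape2 = μ(1−μ)/Var − 1 gives
shape1+shape2 = 0.2464/0.0676 − 1 = 2.6450, so shape1 = μ·2.6450 = 1.164 and shape2 = (1−μ)·2.6450 = 1.481.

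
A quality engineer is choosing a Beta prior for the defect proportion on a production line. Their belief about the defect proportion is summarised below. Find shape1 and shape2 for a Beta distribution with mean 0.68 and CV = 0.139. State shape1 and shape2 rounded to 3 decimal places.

Var = (CV·μ)² = (0.139×0.68)² = 0.008934.
shape1+shape2 = μ(1−μ)/Var − 1 = 0.2176/0.008934 − 1 = 23.3563.
Thus shape1 = 0.68·23.3563 = 15.882 and shape2 = 0.32·23.3563 = 7.474.

shape1 = 15.882, shape2 = 7.474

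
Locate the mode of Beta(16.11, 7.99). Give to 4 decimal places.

The density x^(α−1)(1−x)^(β−1) is maximised at (α−1)/(α+β−2) = 15.11/22.10 = 0.6837.

0.6837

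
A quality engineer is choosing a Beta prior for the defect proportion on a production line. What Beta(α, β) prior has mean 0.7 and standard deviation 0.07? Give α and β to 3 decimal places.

Variance = 0.07² = 0.0049. The moment-matching identity α+β = μ(1−μ)/Var − 1 gives
α+β = 0.21/0.0049 − 1 = 41.8571, so α = μ·41.8571 = 29.300 and β = (1−μ)·41.8571 = 12.557.

α = 29.300, β = 12.557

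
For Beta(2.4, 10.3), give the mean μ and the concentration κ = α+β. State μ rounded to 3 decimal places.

μ = 0.189, κ = 12.7

κ = α+β = 2.4+10.3 = 12.7; μ = α/κ = 2.4/12.7 = 0.189.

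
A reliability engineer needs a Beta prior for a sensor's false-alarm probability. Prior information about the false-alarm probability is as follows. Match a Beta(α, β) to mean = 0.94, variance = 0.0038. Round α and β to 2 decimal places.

α = 13.01, β = 0.83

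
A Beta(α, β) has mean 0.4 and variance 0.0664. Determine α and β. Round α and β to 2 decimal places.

α = 1.05, β = 1.57

By moment matching, α+β = μ(1−μ)/σ² − 1 = (0.4·0.6)/0.0664 − 1 = 3.6145 − 1 = 2.6145.
Since α/(α+β) = μ, α = 0.4·2.6145 = 1.05 and β = 0.6·2.6145 = 1.57.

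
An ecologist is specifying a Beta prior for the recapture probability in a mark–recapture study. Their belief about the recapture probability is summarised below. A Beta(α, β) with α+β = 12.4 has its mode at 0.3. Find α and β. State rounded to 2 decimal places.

α = 4.12, β = 8.28

Mode = (α−1)/(κ−2) with κ = α+β, so α−1 = 0.3·10.4 = 3.12.
α = 4.12; β = κ − α = 8.28.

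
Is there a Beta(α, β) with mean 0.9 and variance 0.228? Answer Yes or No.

No

A Beta with mean μ has variance μ(1−μ)/(α+β+1) < μ(1−μ).
Here μ(1−μ) = 0.9×0.1 = 0.09, and 0.228 ≥ 0.09.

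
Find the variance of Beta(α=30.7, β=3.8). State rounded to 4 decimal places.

Var = αβ/[(α+β)²(α+β+1)] = (30.7×3.8)/(34.5²×35.5) = 116.66/42253.875 = 0.0028.

0.0028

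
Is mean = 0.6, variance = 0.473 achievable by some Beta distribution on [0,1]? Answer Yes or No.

No

A Beta with mean μ has variance μ(1−μ)/(α+β+1) < μ(1−μ).
Here μ(1−μ) = 0.6×0.4 = 0.24, and 0.473 ≥ 0.24.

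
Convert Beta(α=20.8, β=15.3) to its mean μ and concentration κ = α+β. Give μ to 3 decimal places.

μ = 0.576, κ = 36.1

κ = α+β = 20.8+15.3 = 36.1; μ = α/κ = 20.8/36.1 = 0.576.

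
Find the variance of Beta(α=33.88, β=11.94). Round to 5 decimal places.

0.00412

μ = 33.88/45.82 = 0.739415; Var = μ(1−μ)/(α+β+1) = 0.1926804/46.82 = 0.00412.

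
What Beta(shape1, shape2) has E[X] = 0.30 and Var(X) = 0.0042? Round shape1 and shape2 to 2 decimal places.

By moment matching, shape1+shape2 = μ(1−μ)/σ² − 1 = (0.30·0.70)/0.0042 − 1 = 50.0000 − 1 = 49.0000.
Since shape1/(shape1+shape2) = μ, shape1 = 0.30·49.0000 = 14.70 and shape2 = 0.70·49.0000 = 34.30.

shape1 = 14.70, shape2 = 34.30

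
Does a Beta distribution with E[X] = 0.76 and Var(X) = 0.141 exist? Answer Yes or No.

For any Beta, Var(X) < E[X]·(1−E[X]).
Here μ(1−μ) = 0.76×0.24 = 0.1824, and 0.141 < 0.1824.

Yes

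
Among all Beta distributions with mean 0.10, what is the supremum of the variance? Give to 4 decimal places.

Var = μ(1−μ)/(α+β+1), which approaches μ(1−μ) as α+β → 0.
So the supremum is μ(1−μ) = 0.10×0.90 = 0.0900.

0.0900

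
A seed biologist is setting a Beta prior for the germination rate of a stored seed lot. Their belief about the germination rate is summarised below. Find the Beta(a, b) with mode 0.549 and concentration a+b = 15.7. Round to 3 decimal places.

Mode = (a−1)/(κ−2) with κ = a+b, so a−1 = 0.549·13.7 = 7.521.
a = 8.521; b = κ − a = 7.179.

a = 8.521, b = 7.179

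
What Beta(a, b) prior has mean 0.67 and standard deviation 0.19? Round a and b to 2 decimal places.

First σ² = 0.0361. Setting a = μn, b = (1−μ)n with n = a+b,
μ(1−μ)/(n+1) = 0.0361 ⇒ n+1 = 0.2211/0.0361 = 6.1247 ⇒ n = 5.1247.
Hence a = 0.67×5.1247 = 3.43, b = 0.33×5.1247 = 1.69.

a = 3.43, b = 1.69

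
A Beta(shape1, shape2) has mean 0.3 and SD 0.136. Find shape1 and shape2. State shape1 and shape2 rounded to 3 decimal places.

σ² = 0.136² = 0.018496.
With s = shape1+shape2, Var = μ(1−μ)/(s+1), so s+1 = (0.3×0.7)/0.018496 = 11.3538 and s = 10.3538.
shape1 = μs = 3.106, shape2 = (1−μ)s = 7.248.

shape1 = 3.106, shape2 = 7.248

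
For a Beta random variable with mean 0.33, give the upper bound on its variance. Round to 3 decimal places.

0.221

For fixed mean μ the Beta variance is μ(1−μ)/(α+β+1), increasing as α+β decreases.
Its least upper bound (not attained) is μ(1−μ) = 0.33·0.67 = 0.221.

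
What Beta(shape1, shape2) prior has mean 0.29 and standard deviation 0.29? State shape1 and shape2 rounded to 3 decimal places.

Variance = 0.29² = 0.0841. The moment-matching identity shape1+shape2 = μ(1−μ)/Var − 1 gives
shape1+shape2 = 0.2059/0.0841 − 1 = 1.4483, so shape1 = μ·1.4483 = 0.420 and shape2 = (1−μ)·1.4483 = 1.028.

shape1 = 0.420, shape2 = 1.028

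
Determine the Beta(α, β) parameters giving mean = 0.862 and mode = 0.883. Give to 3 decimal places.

α = 31.442, β = 5.034

Let s = α+β. Mean gives α = μs = 0.862s; mode gives (α−1)/(s−2) = 0.883.
Substituting: 0.862s − 1 = 0.883(s−2) = 0.883s − 1.766, so -0.021s = -0.766 and s = 36.4762.
Then α = 0.862×36.4762 = 31.442 and β = s−α = 5.034.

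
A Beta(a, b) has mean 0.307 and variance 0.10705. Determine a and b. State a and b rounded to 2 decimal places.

a = 0.30, b = 0.68

Write ν = a+b; then a = μν and Var = μ(1−μ)/(ν+1).
ν = μ(1−μ)/Var − 1 = 0.212751/0.10705 − 1 = 0.9874.
a = 0.307·0.9874 = 0.30, b = 0.693·0.9874 = 0.68.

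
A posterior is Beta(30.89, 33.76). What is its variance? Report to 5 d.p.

0.00380

Var = αβ/[(α+β)²(α+β+1)] = (30.89×33.76)/(64.65²×65.65) = 1042.8464/274392.217125 = 0.00380.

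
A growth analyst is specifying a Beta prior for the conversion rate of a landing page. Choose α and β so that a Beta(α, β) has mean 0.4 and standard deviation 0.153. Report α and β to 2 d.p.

α = 3.70, β = 5.55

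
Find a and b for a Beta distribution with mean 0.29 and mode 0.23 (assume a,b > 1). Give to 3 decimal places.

a = 2.610, b = 6.390

Let s = a+b. Mean gives a = μs = 0.29s; mode gives (a−1)/(s−2) = 0.23.
Substituting: 0.29s − 1 = 0.23(s−2) = 0.23s − 0.46, so 0.06s = 0.54 and s = 9.0000.
Then a = 0.29×9.0000 = 2.610 and b = s−a = 6.390.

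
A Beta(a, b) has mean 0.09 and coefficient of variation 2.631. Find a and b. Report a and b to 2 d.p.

a = 0.04, b = 0.42

Var = (CV·μ)² = (2.631×0.09)² = 0.056070.
a+b = μ(1−μ)/Var − 1 = 0.0819/0.056070 − 1 = 0.4607.
Thus a = 0.09·0.4607 = 0.04 and b = 0.91·0.4607 = 0.42.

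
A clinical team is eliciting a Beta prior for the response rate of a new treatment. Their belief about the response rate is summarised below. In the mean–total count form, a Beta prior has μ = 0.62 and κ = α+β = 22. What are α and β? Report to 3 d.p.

α = 13.640, β = 8.360

α = μκ = 0.62×22 = 13.640 and β = (1−μ)κ = 0.38×22 = 8.360.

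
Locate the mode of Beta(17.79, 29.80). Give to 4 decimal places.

With α,β > 1, mode = (α−1)/(α+β−2) = 16.79/45.59 = 0.3683.

0.3683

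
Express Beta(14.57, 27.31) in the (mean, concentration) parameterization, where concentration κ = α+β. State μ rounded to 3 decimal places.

κ = α+β = 14.57+27.31 = 41.88; μ = α/κ = 14.57/41.88 = 0.348.

μ = 0.348, κ = 41.88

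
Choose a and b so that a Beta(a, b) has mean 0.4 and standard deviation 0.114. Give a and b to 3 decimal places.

a = 6.987, b = 10.480

σ² = 0.114² = 0.012996.
With s = a+b, Var = μ(1−μ)/(s+1), so s+1 = (0.4×0.6)/0.012996 = 18.4672 and s = 17.4672.
a = μs = 6.987, b = (1−μ)s = 10.480.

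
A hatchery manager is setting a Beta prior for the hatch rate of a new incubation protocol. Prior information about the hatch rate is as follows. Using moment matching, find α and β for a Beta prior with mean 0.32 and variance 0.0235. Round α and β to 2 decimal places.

Let s = α+β. The Beta variance is μ(1−μ)/(s+1).
So s+1 = μ(1−μ)/σ² = (0.32×0.68)/0.0235 = 0.2176/0.0235 = 9.2596, giving s = 8.2596.
Then α = μs = 0.32×8.2596 = 2.64 and β = (1−μ)s = 0.68×8.2596 = 5.62.

α = 2.64, β = 5.62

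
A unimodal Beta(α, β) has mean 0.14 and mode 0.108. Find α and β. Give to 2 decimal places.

With s = α+β: μ = α/s and mode = (α−1)/(s−2). Eliminating α = μs,
μs − 1 = m(s−2) ⇒ s(μ−m) = 1−2m ⇒ s = 0.784/0.032 = 24.5000.
So α = μs = 3.43, β = (1−μ)s = 21.07.

α = 3.43, β = 21.07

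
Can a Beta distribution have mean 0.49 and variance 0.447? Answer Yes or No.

For any Beta, Var(X) < E[X]·(1−E[X]).
Here μ(1−μ) = 0.49×0.51 = 0.2499, and 0.447 ≥ 0.2499.

No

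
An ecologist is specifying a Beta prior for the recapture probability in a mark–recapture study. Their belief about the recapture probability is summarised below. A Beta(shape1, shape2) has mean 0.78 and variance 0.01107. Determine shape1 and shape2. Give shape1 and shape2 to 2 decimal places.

Write ν = shape1+shape2; then shape1 = μν and Var = μ(1−μ)/(ν+1).
ν = μ(1−μ)/Var − 1 = 0.1716/0.01107 − 1 = 14.5014.
shape1 = 0.78·14.5014 = 11.31, shape2 = 0.22·14.5014 = 3.19.

shape1 = 11.31, shape2 = 3.19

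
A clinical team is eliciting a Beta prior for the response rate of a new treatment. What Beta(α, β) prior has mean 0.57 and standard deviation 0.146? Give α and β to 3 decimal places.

α = 5.984, β = 4.514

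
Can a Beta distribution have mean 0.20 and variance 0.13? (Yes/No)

For any Beta, Var(X) < E[X]·(1−E[X]).
Here μ(1−μ) = 0.20×0.80 = 0.1600, and 0.13 < 0.1600.

Yes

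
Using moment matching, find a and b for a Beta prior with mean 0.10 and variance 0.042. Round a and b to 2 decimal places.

a = 0.11, b = 1.03

Let s = a+b. The Beta variance is μ(1−μ)/(s+1).
So s+1 = μ(1−μ)/σ² = (0.10×0.90)/0.042 = 0.0900/0.042 = 2.1429, giving s = 1.1429.
Then a = μs = 0.10×1.1429 = 0.11 and b = (1−μ)s = 0.90×1.1429 = 1.03.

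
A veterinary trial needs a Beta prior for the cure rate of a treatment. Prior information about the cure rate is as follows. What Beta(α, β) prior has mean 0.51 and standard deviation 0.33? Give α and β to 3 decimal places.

α = 0.660, β = 0.634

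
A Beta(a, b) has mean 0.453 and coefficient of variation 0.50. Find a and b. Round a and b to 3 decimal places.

a = 1.735, b = 2.095

Var = (CV·μ)² = (0.50×0.453)² = 0.051302.
a+b = μ(1−μ)/Var − 1 = 0.247791/0.051302 − 1 = 3.8300.
Thus a = 0.453·3.8300 = 1.735 and b = 0.547·3.8300 = 2.095.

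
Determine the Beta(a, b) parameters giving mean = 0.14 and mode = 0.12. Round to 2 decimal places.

a = 5.32, b = 32.68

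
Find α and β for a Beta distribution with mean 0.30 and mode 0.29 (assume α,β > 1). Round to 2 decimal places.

α = 12.60, β = 29.40

Let s = α+β. Mean gives α = μs = 0.30s; mode gives (α−1)/(s−2) = 0.29.
Substituting: 0.30s − 1 = 0.29(s−2) = 0.29s − 0.58, so 0.01s = 0.42 and s = 42.0000.
Then α = 0.30×42.0000 = 12.60 and β = s−α = 29.40.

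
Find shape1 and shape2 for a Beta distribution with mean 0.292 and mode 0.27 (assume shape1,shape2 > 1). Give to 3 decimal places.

shape1 = 6.105, shape2 = 14.804

Let s = shape1+shape2. Mean gives shape1 = μs = 0.292s; mode gives (shape1−1)/(s−2) = 0.27.
Substituting: 0.292s − 1 = 0.27(s−2) = 0.27s − 0.54, so 0.022s = 0.46 and s = 20.9091.
Then shape1 = 0.292×20.9091 = 6.105 and shape2 = s−shape1 = 14.804.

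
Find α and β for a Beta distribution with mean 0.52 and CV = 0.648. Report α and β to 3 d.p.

α = 0.623, β = 0.575

σ = CV·μ = 0.648×0.52 = 0.33696, so σ² = 0.113542.
s+1 = μ(1−μ)/σ² = 0.2496/0.113542 = 2.1983, so s = α+β = 1.1983.
α = μs = 0.623, β = (1−μ)s = 0.575.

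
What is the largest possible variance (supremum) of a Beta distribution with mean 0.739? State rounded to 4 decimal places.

Var = μ(1−μ)/(α+β+1), which approaches μ(1−μ) as α+β → 0.
So the supremum is μ(1−μ) = 0.739×0.261 = 0.1929.

0.1929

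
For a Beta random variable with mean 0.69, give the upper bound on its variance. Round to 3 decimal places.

0.214

Var = μ(1−μ)/(α+β+1), which approaches μ(1−μ) as α+β → 0.
So the supremum is μ(1−μ) = 0.69×0.31 = 0.214.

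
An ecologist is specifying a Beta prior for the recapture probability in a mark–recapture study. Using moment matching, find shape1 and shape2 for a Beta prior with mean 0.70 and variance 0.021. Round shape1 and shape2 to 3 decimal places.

Write ν = shape1+shape2; then shape1 = μν and Var = μ(1−μ)/(ν+1).
ν = μ(1−μ)/Var − 1 = 0.2100/0.021 − 1 = 9.0000.
shape1 = 0.70·9.0000 = 6.300, shape2 = 0.30·9.0000 = 2.700.

shape1 = 6.300, shape2 = 2.700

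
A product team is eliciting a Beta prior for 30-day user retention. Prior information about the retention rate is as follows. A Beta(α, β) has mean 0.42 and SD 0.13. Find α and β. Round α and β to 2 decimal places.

α = 5.63, β = 7.78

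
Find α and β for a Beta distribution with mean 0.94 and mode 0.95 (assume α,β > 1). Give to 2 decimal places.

With s = α+β: μ = α/s and mode = (α−1)/(s−2). Eliminating α = μs,
μs − 1 = m(s−2) ⇒ s(μ−m) = 1−2m ⇒ s = -0.90/-0.01 = 90.0000.
So α = μs = 84.60, β = (1−μ)s = 5.40.

α = 84.60, β = 5.40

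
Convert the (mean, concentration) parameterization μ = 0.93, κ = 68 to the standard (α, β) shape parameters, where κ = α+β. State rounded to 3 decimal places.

Split κ in proportion μ : (1−μ): α = 0.93·68 = 63.240, β = 68 − 63.240 = 4.760.

α = 63.240, β = 4.760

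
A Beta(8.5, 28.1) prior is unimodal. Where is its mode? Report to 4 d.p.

With α,β > 1, mode = (α−1)/(α+β−2) = 7.5/34.6 = 0.2168.

0.2168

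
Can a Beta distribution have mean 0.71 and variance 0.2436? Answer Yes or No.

For any Beta, Var(X) < E[X]·(1−E[X]).
Here μ(1−μ) = 0.71×0.29 = 0.2059, and 0.2436 ≥ 0.2059.

No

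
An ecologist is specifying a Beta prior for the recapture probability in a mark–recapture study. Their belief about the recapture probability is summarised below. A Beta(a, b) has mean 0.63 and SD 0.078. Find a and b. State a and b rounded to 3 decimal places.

Variance = 0.078² = 0.006084. The moment-matching identity a+b = μ(1−μ)/Var − 1 gives
a+b = 0.2331/0.006084 − 1 = 37.3136, so a = μ·37.3136 = 23.508 and b = (1−μ)·37.3136 = 13.806.

a = 23.508, b = 13.806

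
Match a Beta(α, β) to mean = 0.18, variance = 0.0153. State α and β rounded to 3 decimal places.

α = 1.556, β = 7.091

Let s = α+β. The Beta variance is μ(1−μ)/(s+1).
So s+1 = μ(1−μ)/σ² = (0.18×0.82)/0.0153 = 0.1476/0.0153 = 9.6471, giving s = 8.6471.
Then α = μs = 0.18×8.6471 = 1.556 and β = (1−μ)s = 0.82×8.6471 = 7.091.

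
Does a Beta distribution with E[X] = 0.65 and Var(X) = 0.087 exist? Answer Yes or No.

Yes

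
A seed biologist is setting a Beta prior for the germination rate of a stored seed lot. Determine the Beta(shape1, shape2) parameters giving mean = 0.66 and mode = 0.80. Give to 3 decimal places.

shape1 = 2.829, shape2 = 1.457

Let s = shape1+shape2. Mean gives shape1 = μs = 0.66s; mode gives (shape1−1)/(s−2) = 0.80.
Substituting: 0.66s − 1 = 0.80(s−2) = 0.80s − 1.60, so -0.14s = -0.60 and s = 4.2857.
Then shape1 = 0.66×4.2857 = 2.829 and shape2 = s−shape1 = 1.457.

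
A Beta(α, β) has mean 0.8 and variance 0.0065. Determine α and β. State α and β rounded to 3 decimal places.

α = 18.892, β = 4.723

Write ν = α+β; then α = μν and Var = μ(1−μ)/(ν+1).
ν = μ(1−μ)/Var − 1 = 0.16/0.0065 − 1 = 23.6154.
α = 0.8·23.6154 = 18.892, β = 0.2·23.6154 = 4.723.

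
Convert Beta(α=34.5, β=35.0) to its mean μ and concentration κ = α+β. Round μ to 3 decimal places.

κ = α+β = 34.5+35.0 = 69.5; μ = α/κ = 34.5/69.5 = 0.496.

μ = 0.496, κ = 69.5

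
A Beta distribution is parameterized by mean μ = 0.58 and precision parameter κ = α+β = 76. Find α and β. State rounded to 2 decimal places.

α = 44.08, β = 31.92

α = μκ = 0.58×76 = 44.08 and β = (1−μ)κ = 0.42×76 = 31.92.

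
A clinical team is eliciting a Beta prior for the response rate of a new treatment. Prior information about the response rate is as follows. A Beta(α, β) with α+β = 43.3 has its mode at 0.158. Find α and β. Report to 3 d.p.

α = 7.525, β = 35.775

Mode = (α−1)/(κ−2) with κ = α+β, so α−1 = 0.158·41.3 = 6.525.
α = 7.525; β = κ − α = 35.775.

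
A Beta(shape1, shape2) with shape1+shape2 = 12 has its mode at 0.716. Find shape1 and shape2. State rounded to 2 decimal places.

shape1 = 8.16, shape2 = 3.84

Mode = (shape1−1)/(κ−2) with κ = shape1+shape2, so shape1−1 = 0.716·10 = 7.16.
shape1 = 8.16; shape2 = κ − shape1 = 3.84.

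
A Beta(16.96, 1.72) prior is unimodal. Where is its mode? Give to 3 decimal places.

0.957

With α,β > 1, mode = (α−1)/(α+β−2) = 15.96/16.68 = 0.957.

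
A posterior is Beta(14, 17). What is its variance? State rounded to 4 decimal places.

0.0077

α+β = 31 and αβ = 238, so Var = αβ/[(α+β)²(α+β+1)] = 238/30752 = 0.0077.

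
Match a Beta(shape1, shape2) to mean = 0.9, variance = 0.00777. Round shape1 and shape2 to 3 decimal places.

shape1 = 9.525, shape2 = 1.058

Write ν = shape1+shape2; then shape1 = μν and Var = μ(1−μ)/(ν+1).
ν = μ(1−μ)/Var − 1 = 0.09/0.00777 − 1 = 10.5830.
shape1 = 0.9·10.5830 = 9.525, shape2 = 0.1·10.5830 = 1.058.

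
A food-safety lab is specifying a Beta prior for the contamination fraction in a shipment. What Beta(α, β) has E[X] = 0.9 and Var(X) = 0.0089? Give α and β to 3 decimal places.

α = 8.201, β = 0.911

Write ν = α+β; then α = μν and Var = μ(1−μ)/(ν+1).
ν = μ(1−μ)/Var − 1 = 0.09/0.0089 − 1 = 9.1124.
α = 0.9·9.1124 = 8.201, β = 0.1·9.1124 = 0.911.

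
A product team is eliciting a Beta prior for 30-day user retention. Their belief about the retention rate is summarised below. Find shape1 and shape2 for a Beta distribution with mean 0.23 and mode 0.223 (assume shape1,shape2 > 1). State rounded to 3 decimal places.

With s = shape1+shape2: μ = shape1/s and mode = (shape1−1)/(s−2). Eliminating shape1 = μs,
μs − 1 = m(s−2) ⇒ s(μ−m) = 1−2m ⇒ s = 0.554/0.007 = 79.1429.
So shape1 = μs = 18.203, shape2 = (1−μ)s = 60.940.

shape1 = 18.203, shape2 = 60.940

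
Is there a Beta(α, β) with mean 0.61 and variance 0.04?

Yes

The Beta variance bound is σ² < μ(1−μ).
Here μ(1−μ) = 0.61×0.39 = 0.2379, and 0.04 < 0.2379.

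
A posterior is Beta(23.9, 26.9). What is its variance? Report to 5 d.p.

μ = 23.9/50.8 = 0.470472; Var = μ(1−μ)/(α+β+1) = 0.2491281/51.8 = 0.00481.

0.00481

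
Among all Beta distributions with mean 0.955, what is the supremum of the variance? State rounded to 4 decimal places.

0.0430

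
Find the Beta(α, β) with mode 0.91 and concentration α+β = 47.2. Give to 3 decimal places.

α = 42.132, β = 5.068

Since the density peak of Beta(α,β) is at (α−1)/(α+β−2),
α = 1 + 0.91(47.2−2) = 42.132 and β = 47.2 − 42.132 = 5.068.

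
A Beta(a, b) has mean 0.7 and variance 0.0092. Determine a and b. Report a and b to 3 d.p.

a = 15.278, b = 6.548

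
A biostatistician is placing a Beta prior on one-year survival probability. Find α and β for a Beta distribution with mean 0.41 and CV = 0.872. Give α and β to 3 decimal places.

σ = CV·μ = 0.872×0.41 = 0.35752, so σ² = 0.127821.
s+1 = μ(1−μ)/σ² = 0.2419/0.127821 = 1.8925, so s = α+β = 0.8925.
α = μs = 0.366, β = (1−μ)s = 0.527.

α = 0.366, β = 0.527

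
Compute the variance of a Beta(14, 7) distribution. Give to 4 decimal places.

0.0101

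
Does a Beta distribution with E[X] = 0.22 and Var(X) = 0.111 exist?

Yes

The Beta variance bound is σ² < μ(1−μ).
Here μ(1−μ) = 0.22×0.78 = 0.1716, and 0.111 < 0.1716.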